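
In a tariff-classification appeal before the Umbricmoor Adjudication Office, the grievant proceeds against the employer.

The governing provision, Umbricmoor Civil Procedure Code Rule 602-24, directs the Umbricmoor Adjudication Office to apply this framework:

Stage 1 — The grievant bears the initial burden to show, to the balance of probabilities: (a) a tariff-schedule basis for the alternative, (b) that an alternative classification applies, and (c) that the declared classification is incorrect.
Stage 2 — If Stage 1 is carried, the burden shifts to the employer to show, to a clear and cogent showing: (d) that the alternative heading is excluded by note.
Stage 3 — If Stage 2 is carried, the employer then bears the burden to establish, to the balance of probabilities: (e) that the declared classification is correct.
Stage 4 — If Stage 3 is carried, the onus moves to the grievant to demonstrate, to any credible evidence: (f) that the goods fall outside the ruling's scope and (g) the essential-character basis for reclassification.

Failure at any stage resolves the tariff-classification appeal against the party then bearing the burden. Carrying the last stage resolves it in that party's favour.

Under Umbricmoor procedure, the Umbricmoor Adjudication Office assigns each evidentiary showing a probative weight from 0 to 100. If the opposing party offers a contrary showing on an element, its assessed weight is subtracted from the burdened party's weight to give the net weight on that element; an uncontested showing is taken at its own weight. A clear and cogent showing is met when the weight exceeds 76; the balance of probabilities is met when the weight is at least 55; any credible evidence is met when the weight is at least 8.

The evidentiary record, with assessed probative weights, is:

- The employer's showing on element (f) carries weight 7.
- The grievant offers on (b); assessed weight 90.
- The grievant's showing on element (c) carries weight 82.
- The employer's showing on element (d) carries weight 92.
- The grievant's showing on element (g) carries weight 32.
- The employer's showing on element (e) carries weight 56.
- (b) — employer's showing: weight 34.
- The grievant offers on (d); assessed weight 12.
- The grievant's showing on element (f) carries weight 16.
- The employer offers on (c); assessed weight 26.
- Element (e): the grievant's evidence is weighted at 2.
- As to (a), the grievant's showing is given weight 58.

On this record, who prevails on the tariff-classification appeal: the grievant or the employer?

grievant

Stage 1 — burden on grievant; standard: the balance of probabilities (weight is at least 55).
    (a): 58 ≥ 55 [met]
    (b): 90 − 34 = 56 ≥ 55 [met]
    (c): 82 − 26 = 56 ≥ 55 [met]
  Stage 1 is satisfied; the onus moves to the employer.
Stage 2 — burden on employer; standard: a clear and cogent showing (weight exceeds 76).
    (d): 92 − 12 = 80 > 76 [met]
  All elements met. The employer retains the burden for Stage 3.
Stage 3 — burden on employer; standard: the balance of probabilities (weight is at least 55).
    (e): 56 − 2 = 54 < 55 [not met]
  The employer does not carry Stage 3.
So the grievant prevails.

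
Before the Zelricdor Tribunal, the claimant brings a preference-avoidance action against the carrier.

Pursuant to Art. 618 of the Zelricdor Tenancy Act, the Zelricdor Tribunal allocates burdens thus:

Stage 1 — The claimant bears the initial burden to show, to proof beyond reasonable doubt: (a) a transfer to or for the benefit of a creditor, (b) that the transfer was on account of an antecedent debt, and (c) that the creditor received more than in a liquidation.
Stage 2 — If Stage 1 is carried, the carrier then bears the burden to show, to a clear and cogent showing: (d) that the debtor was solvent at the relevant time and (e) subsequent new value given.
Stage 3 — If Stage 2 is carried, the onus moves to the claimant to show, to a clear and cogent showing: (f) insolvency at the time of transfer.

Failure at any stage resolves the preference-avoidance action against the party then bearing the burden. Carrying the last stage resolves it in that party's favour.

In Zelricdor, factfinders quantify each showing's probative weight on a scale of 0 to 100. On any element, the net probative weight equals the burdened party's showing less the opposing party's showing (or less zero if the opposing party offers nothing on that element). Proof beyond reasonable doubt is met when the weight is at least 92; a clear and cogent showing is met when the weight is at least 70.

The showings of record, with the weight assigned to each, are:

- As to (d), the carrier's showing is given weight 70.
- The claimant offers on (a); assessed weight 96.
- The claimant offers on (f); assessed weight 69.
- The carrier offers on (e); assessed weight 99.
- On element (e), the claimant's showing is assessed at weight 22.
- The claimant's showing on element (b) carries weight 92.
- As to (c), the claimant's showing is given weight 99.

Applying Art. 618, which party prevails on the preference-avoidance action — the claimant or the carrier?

At Stage 1 the claimant must meet proof beyond reasonable doubt (weight is at least 92): on (a) the weight is 96, ≥ 92, so (a) meets the standard; on (b) the weight is 92, which does reach 92, so (b) meets the standard; on (c) the weight is 99, ≥ 92, so (c) meets the standard.
  Stage 1 carried; the burden shifts to the carrier.
At Stage 2 the carrier must meet a clear and cogent showing (weight is at least 70): on (d) the weight is 70, which does reach 70, so (d) meets the standard; on (e) the weight is 99 less the opposing 22 gives net 77, which does reach 70, so (e) meets the standard.
  Stage 2 is satisfied; the onus moves to the claimant.
At Stage 3 the claimant must meet a clear and cogent showing (weight is at least 70): on (f) the weight is 69, < 70, so (f) does not meet the standard.
  Stage 3 not carried; the claimant fails its burden.
So the carrier prevails.

carrier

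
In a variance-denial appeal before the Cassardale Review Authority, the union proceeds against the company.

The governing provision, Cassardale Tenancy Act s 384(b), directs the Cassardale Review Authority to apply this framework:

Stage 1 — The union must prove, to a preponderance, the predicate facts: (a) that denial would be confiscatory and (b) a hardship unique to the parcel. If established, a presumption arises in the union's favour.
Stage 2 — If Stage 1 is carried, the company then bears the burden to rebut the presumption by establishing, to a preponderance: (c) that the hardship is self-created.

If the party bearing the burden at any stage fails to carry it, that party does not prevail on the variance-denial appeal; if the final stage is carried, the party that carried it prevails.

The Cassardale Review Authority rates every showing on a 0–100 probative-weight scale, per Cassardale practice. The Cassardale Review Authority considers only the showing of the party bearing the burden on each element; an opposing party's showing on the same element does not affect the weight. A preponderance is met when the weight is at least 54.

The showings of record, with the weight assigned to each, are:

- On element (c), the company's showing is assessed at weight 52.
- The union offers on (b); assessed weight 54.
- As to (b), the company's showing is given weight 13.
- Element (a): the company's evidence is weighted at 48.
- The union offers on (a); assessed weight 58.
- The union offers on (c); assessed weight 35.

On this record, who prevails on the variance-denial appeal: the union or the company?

union

Stage 1 (union, a preponderance, weight is at least 54): (a) 58 (company's 48 disregarded) ≥ 54 — meets; (b) 54 (company's 13 disregarded) ≥ 54 — meets.
  All elements met. The burden passes to the company.
Stage 2 (company, a preponderance, weight is at least 54): (c) 52 (union's 35 disregarded) < 54 — fails.
  Stage 2 not carried; the company fails its burden.
So the union prevails.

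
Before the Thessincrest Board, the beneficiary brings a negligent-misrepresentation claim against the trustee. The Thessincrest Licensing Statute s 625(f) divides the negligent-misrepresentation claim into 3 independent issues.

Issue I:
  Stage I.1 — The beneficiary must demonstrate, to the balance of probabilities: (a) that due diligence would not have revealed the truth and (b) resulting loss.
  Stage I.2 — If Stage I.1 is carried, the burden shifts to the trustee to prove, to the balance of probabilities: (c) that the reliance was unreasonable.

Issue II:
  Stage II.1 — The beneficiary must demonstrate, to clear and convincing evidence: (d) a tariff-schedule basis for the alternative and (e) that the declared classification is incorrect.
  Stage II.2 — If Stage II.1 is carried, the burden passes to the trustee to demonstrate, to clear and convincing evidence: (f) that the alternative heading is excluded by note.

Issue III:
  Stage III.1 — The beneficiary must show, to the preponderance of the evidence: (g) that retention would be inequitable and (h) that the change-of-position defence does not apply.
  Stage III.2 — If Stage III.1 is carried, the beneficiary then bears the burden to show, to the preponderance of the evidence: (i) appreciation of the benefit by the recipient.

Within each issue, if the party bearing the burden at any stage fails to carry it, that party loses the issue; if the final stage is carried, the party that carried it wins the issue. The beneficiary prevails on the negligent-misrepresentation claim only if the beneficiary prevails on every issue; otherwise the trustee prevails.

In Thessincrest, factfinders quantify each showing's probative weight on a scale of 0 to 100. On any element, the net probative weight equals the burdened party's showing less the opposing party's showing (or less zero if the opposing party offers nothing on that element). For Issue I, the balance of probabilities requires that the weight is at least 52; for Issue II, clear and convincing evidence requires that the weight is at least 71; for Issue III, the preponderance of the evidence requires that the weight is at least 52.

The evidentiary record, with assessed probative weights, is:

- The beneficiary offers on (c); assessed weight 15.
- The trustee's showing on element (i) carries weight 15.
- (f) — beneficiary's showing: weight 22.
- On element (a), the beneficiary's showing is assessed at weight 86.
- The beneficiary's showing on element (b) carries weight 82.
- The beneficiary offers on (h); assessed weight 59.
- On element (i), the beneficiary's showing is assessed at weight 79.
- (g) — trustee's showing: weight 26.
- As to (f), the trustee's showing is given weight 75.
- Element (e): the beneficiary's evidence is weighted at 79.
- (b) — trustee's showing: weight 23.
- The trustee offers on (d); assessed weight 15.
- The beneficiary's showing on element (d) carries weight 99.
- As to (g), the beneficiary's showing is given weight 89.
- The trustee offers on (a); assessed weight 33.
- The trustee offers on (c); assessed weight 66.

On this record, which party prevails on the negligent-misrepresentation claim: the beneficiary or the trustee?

— Issue I —
Stage I.1 (beneficiary, the balance of probabilities, weight is at least 52): (a) net 86−33=53 ≥ 52 — meets; (b) net 82−23=59 ≥ 52 — meets.
  The beneficiary carries Stage I.1; the trustee now bears the burden.
Stage I.2 (trustee, the balance of probabilities, weight is at least 52): (c) net 66−15=51 < 52 — fails.
  Stage I.2 not carried; the trustee fails its burden.
The beneficiary prevails on this issue.
— Issue II —
Stage II.1 — burden on beneficiary; standard: clear and convincing evidence (weight is at least 71).
    (d): 99 − 15 = 84 ≥ 71 [met]
    (e): 79 ≥ 71 [met]
  The beneficiary carries Stage II.1; the trustee now bears the burden.
Stage II.2 — burden on trustee; standard: clear and convincing evidence (weight is at least 71).
    (f): 75 − 22 = 53 < 71 [not met]
  The trustee does not carry Stage II.2.
The beneficiary prevails on this issue.
— Issue III —
Stage III.1 (beneficiary, the preponderance of the evidence, weight is at least 52): (g) net 89−26=63 ≥ 52 — meets; (h) 59 ≥ 52 — meets.
  Stage III.1 is satisfied; the beneficiary continues to bear the burden.
Stage III.2 (beneficiary, the preponderance of the evidence, weight is at least 52): (i) net 79−15=64 ≥ 52 — meets.
  The beneficiary carries the last stage.
Every stage carried; the beneficiary prevails on this issue.
Per-issue: Issue I → beneficiary; Issue II → beneficiary; Issue III → beneficiary. The beneficiary must prevail on every issue; overall, the beneficiary prevails.

beneficiary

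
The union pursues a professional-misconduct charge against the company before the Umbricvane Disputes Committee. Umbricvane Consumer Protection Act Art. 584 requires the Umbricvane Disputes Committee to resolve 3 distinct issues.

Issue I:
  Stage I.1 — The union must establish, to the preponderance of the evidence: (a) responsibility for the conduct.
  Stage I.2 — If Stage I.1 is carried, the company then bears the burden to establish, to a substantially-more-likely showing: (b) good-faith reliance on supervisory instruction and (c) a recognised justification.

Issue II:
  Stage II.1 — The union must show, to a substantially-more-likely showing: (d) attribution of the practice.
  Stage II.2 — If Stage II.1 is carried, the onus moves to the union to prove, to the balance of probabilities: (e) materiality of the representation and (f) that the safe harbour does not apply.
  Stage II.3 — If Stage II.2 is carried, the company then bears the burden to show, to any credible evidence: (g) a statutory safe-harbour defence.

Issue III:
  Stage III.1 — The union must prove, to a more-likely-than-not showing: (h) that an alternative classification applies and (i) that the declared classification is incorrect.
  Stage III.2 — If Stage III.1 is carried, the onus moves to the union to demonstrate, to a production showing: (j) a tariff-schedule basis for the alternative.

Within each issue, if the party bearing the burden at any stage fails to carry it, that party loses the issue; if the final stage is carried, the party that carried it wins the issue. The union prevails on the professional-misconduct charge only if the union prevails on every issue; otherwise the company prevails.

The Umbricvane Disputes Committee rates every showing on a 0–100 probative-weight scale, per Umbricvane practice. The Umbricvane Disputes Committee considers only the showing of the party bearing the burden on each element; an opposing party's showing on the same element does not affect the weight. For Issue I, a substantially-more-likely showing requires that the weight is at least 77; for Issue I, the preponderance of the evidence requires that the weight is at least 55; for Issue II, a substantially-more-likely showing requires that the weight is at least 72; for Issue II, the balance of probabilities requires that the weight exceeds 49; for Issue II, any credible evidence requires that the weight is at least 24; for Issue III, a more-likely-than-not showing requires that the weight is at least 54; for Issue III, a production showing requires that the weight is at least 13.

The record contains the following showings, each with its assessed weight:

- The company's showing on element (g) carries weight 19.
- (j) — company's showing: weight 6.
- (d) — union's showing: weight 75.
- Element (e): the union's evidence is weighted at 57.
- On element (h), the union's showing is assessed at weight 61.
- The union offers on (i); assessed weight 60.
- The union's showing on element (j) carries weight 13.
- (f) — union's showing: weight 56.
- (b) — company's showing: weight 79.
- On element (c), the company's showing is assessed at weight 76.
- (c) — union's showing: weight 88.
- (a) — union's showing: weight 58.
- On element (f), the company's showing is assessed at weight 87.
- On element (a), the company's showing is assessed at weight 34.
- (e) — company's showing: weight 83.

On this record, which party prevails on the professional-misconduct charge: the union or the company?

— Issue I —
Stage I.1 — burden on union; standard: the preponderance of the evidence (weight is at least 55).
    (a): 58 (company's 34 disregarded) ≥ 55 [met]
  All elements met. The burden passes to the company.
Stage I.2 — burden on company; standard: a substantially-more-likely showing (weight is at least 77).
    (b): 79 ≥ 77 [met]
    (c): 76 (union's 88 disregarded) < 77 [not met]
  Stage I.2 not carried; the company fails its burden.
So the union prevails on this issue.
— Issue II —
Stage II.1 (union, a substantially-more-likely showing, weight is at least 72): (d) 75 ≥ 72 — meets.
  All elements met. The union retains the burden for Stage II.2.
Stage II.2 (union, the balance of probabilities, weight exceeds 49): (e) 57 (company's 83 disregarded) > 49 — meets; (f) 56 (company's 87 disregarded) > 49 — meets.
  All elements met. The burden passes to the company.
Stage II.3 (company, any credible evidence, weight is at least 24): (g) 19 < 24 — fails.
  Not every element is met, so the company fails to carry Stage II.3.
The analysis ends at Stage II.3; the union prevails on this issue.
— Issue III —
At Stage III.1 the union must meet a more-likely-than-not showing (weight is at least 54): on (h) the weight is 61, which does reach 54, so (h) meets the standard; on (i) the weight is 60, which does reach 54, so (i) meets the standard.
  Stage III.1 is satisfied; the union continues to bear the burden.
At Stage III.2 the union must meet a production showing (weight is at least 13): on (j) the weight is 13 (the company's 6 is given no effect), which does reach 13, so (j) meets the standard.
  Stage III.2 carried; the final stage is satisfied.
Every stage carried; the union prevails on this issue.
Per-issue: Issue I → union; Issue II → union; Issue III → union. The union must prevail on every issue; overall, the union prevails.

union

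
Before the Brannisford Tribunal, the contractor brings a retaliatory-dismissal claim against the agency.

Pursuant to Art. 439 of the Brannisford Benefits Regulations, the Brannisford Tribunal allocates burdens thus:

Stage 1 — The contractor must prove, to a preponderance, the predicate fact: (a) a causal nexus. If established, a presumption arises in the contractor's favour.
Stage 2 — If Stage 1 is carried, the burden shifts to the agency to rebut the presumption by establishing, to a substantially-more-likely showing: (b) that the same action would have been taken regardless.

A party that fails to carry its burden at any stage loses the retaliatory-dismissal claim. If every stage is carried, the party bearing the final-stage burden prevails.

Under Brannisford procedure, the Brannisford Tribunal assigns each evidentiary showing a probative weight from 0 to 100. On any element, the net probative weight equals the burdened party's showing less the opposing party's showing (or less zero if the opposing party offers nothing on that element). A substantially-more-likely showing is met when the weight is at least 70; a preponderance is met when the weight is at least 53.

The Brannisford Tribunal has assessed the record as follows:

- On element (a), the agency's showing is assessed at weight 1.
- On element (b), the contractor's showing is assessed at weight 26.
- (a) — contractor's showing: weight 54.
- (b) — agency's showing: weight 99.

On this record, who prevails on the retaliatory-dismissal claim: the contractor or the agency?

Stage 1 — burden on contractor; standard: a preponderance (weight is at least 53).
    (a): 54 − 1 = 53 ≥ 53 [met]
  The contractor carries Stage 1; the agency now bears the burden.
Stage 2 — burden on agency; standard: a substantially-more-likely showing (weight is at least 70).
    (b): 99 − 26 = 73 ≥ 70 [met]
  The agency carries the last stage.
Every stage carried; the agency prevails.

agency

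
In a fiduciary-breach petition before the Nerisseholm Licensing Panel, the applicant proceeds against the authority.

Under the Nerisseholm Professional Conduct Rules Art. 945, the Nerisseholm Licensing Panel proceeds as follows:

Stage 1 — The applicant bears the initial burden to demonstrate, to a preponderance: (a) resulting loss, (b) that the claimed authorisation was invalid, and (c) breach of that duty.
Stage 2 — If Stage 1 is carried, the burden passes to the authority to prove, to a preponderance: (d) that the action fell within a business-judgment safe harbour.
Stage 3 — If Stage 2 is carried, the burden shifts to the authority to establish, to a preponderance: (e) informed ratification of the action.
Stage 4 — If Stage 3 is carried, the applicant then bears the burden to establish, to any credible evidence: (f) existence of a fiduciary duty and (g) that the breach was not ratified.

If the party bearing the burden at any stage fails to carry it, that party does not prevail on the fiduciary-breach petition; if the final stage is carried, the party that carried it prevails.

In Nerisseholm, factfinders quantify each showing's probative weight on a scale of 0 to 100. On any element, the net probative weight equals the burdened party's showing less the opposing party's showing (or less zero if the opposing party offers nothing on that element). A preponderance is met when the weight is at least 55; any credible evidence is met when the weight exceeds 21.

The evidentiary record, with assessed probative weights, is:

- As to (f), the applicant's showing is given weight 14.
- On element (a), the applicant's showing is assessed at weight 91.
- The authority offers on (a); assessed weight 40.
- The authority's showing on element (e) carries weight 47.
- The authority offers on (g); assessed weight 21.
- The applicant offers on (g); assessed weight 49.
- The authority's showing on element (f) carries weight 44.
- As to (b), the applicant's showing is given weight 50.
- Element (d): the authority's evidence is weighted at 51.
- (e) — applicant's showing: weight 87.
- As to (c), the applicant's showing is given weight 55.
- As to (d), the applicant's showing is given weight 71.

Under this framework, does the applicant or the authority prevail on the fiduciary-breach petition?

At Stage 1 the applicant must meet a preponderance (weight is at least 55): on (a) the weight is 91 less the opposing 40 gives net 51, which does not reach 55, so (a) does not meet the standard; on (b) the weight is 50, < 55, so (b) does not meet the standard; on (c) the weight is 55, which does reach 55, so (c) meets the standard.
  Not every element is met, so the applicant fails to carry Stage 1.
The authority prevails.

authority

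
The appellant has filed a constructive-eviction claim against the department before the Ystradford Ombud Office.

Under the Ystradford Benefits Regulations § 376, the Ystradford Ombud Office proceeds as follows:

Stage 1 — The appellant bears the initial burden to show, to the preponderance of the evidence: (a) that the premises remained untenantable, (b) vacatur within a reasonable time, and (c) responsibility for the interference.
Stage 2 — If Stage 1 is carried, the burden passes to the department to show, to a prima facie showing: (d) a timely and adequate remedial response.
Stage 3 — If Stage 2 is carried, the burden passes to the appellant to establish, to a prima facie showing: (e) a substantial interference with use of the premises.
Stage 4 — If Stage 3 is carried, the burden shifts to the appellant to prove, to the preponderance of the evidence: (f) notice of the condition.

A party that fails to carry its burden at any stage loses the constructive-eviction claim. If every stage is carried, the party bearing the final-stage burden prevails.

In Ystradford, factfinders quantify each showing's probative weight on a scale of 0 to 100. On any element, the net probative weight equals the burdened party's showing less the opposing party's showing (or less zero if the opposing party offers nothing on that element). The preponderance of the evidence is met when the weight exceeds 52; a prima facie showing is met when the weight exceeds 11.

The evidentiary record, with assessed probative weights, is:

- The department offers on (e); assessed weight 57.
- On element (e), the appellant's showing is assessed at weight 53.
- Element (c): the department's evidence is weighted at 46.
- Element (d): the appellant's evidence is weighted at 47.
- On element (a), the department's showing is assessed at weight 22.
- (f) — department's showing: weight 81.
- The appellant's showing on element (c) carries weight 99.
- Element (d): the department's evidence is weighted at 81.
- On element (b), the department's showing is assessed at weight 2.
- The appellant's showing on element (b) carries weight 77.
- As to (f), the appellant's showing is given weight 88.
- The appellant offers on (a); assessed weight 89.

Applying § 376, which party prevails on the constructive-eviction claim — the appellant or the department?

Stage 1 — burden on appellant; standard: the preponderance of the evidence (weight exceeds 52).
    (a): 89 − 22 = 67 > 52 [met]
    (b): 77 − 2 = 75 > 52 [met]
    (c): 99 − 46 = 53 > 52 [met]
  Stage 1 carried; the burden shifts to the department.
Stage 2 — burden on department; standard: a prima facie showing (weight exceeds 11).
    (d): 81 − 47 = 34 > 11 [met]
  The department carries Stage 2; the appellant now bears the burden.
Stage 3 — burden on appellant; standard: a prima facie showing (weight exceeds 11).
    (e): 53 − 57 = -4 ≤ 11 [not met]
  Not every element is met, so the appellant fails to carry Stage 3.
The analysis ends at Stage 3; the department prevails.

department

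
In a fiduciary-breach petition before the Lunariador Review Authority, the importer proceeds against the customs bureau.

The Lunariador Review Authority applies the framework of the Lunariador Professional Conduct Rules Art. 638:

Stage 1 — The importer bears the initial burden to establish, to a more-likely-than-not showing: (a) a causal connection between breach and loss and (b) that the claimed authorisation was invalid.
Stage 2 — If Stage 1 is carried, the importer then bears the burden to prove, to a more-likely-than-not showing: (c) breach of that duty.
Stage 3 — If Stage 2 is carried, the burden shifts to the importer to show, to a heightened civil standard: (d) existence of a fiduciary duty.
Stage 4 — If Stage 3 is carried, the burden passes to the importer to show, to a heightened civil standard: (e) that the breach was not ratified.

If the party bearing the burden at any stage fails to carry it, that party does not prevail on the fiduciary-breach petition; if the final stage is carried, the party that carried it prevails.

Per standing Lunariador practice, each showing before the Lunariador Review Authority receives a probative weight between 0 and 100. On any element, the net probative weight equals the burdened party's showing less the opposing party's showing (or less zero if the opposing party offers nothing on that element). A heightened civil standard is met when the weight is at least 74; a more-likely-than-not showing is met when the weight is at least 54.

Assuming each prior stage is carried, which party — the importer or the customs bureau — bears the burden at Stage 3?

importer

Stage 3's rule assigns the burden to the importer (to a heightened civil standard).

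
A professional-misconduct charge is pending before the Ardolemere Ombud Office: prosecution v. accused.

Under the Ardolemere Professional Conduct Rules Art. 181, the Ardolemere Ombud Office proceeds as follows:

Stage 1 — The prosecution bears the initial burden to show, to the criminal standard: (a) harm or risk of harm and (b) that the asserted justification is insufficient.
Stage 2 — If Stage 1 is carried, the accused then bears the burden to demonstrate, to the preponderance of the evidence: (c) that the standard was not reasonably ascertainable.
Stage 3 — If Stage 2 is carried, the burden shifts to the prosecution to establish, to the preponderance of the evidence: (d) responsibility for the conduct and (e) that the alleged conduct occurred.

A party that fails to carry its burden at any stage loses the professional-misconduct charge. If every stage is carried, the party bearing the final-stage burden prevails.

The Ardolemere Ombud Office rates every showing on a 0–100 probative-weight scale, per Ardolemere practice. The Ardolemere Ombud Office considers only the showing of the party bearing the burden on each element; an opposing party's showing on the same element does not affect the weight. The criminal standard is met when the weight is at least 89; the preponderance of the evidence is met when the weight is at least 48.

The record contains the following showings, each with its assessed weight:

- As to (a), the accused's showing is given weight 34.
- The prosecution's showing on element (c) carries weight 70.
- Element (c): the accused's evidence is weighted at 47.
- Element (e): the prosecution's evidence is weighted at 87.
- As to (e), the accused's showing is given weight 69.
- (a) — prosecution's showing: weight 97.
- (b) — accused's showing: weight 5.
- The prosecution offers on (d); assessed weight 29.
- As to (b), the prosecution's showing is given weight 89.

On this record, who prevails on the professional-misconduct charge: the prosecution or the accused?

Stage 1 — burden on prosecution; standard: the criminal standard (weight is at least 89).
    (a): 97 (accused's 34 disregarded) ≥ 89 [met]
    (b): 89 (accused's 5 disregarded) ≥ 89 [met]
  Stage 1 carried; the burden shifts to the accused.
Stage 2 — burden on accused; standard: the preponderance of the evidence (weight is at least 48).
    (c): 47 (prosecution's 70 disregarded) < 48 [not met]
  The accused does not carry Stage 2.
So the prosecution prevails.

prosecution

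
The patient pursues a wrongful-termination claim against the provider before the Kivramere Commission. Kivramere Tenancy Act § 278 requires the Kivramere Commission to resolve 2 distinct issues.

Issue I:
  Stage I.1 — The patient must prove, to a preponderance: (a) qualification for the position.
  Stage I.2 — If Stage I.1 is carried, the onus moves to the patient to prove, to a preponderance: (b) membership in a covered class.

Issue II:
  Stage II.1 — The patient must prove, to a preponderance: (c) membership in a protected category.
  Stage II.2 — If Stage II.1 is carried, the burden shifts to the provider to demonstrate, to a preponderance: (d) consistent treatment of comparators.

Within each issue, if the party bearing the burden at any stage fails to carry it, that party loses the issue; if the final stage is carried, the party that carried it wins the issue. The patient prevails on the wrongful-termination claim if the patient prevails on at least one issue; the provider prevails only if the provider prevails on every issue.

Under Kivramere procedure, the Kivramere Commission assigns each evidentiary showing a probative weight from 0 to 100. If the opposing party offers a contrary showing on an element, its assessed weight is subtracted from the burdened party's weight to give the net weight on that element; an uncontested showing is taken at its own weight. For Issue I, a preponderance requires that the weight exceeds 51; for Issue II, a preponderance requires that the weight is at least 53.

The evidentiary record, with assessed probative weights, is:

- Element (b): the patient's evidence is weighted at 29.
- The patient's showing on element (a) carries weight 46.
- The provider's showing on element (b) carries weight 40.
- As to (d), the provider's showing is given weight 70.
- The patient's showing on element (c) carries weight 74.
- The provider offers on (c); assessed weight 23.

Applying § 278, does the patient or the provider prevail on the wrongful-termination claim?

— Issue I —
At Stage I.1 the patient must meet a preponderance (weight exceeds 51): on (a) the weight is 46, which does not exceed 51, so (a) does not meet the standard.
  Stage I.1 not carried; the patient fails its burden.
The analysis ends at Stage I.1; the provider prevails on this issue.
— Issue II —
At Stage II.1 the patient must meet a preponderance (weight is at least 53): on (c) the weight is 74 less the opposing 23 gives net 51, < 53, so (c) does not meet the standard.
  The patient does not carry Stage II.1.
The analysis ends at Stage II.1; the provider prevails on this issue.
Per-issue: Issue I → provider; Issue II → provider. The patient must prevail on at least one issue; overall, the provider prevails.

provider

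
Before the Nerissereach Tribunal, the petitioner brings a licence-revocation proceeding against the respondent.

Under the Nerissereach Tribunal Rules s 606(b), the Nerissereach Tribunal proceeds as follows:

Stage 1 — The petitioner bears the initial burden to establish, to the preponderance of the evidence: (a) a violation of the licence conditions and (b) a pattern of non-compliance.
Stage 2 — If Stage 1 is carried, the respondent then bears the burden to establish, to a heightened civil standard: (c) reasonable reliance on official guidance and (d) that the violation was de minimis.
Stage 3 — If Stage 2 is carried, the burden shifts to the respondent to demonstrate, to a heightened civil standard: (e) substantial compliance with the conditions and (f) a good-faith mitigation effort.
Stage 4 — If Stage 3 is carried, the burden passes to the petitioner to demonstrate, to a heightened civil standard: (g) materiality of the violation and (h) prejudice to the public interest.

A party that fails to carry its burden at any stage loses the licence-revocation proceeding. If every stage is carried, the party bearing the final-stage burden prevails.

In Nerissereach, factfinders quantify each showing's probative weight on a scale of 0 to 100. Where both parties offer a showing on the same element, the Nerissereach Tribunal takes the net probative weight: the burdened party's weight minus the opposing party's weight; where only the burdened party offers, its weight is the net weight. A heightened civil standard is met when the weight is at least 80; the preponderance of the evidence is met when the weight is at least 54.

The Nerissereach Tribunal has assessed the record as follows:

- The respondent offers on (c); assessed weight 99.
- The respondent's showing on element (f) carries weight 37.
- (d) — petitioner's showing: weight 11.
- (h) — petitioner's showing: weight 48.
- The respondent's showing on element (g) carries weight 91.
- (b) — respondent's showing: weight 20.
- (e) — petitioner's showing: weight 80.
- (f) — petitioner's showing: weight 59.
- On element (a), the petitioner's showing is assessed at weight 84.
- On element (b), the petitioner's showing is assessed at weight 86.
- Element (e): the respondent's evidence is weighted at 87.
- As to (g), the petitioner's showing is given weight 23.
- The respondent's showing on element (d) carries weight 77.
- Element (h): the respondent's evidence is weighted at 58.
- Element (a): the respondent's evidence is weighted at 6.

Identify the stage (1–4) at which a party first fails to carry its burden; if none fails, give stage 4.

stage 2

Stage 1 (petitioner, the preponderance of the evidence, weight is at least 54): (a) net 84−6=78 ≥ 54 — meets; (b) net 86−20=66 ≥ 54 — meets.
  All elements met. The burden passes to the respondent.
Stage 2 (respondent, a heightened civil standard, weight is at least 80): (c) 99 ≥ 80 — meets; (d) net 77−11=66 < 80 — fails.
  Not every element is met, so the respondent fails to carry Stage 2.
So the petitioner prevails.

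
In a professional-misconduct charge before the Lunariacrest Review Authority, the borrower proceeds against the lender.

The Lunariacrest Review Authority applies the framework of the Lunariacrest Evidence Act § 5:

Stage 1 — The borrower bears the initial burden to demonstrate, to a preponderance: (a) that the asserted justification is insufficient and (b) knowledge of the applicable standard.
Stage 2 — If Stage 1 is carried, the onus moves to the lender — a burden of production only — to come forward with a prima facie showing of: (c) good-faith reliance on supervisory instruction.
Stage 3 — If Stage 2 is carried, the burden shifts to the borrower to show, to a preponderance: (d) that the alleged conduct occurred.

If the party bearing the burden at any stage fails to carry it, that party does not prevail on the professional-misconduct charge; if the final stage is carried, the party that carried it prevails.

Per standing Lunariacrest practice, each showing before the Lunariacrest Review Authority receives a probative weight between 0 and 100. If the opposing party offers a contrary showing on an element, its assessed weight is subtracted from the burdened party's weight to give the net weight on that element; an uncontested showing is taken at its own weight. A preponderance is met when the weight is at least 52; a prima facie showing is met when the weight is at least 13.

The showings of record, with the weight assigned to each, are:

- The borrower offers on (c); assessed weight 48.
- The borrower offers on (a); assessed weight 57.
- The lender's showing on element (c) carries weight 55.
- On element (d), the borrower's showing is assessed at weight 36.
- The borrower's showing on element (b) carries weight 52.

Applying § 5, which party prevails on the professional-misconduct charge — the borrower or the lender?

borrower

At Stage 1 the borrower must meet a preponderance (weight is at least 52): on (a) the weight is 57, which does reach 52, so (a) meets the standard; on (b) the weight is 52, ≥ 52, so (b) meets the standard.
  All elements met. The burden passes to the lender.
At Stage 2 the lender must meet a prima facie showing (weight is at least 13): on (c) the weight is 55 less the opposing 48 gives net 7, which does not reach 13, so (c) does not meet the standard.
  The lender does not carry Stage 2.
So the borrower prevails.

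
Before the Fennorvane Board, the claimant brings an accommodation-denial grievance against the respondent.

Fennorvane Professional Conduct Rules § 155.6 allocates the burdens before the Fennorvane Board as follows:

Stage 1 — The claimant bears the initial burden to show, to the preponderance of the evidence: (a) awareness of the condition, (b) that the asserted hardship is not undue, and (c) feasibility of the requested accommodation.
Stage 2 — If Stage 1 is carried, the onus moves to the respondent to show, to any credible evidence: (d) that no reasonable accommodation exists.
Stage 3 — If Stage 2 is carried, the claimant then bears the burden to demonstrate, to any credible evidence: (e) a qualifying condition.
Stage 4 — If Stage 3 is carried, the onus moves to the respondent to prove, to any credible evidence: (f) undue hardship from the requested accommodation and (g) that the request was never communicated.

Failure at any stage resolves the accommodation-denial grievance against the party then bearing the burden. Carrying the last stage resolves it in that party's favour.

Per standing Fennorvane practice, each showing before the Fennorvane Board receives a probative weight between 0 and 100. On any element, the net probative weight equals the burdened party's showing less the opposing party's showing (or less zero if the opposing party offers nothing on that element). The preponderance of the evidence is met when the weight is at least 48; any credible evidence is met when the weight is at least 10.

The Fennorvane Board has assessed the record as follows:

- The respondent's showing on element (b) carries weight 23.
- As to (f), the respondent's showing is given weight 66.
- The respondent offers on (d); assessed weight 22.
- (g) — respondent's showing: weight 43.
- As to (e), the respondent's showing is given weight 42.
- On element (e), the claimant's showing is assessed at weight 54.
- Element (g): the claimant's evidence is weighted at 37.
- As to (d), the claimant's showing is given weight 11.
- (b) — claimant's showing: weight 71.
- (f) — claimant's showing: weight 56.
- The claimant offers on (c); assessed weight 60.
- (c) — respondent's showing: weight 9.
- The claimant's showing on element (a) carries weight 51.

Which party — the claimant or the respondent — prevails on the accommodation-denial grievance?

Stage 1 (claimant, the preponderance of the evidence, weight is at least 48): (a) 51 ≥ 48 — meets; (b) net 71−23=48 ≥ 48 — meets; (c) net 60−9=51 ≥ 48 — meets.
  Stage 1 carried; the burden shifts to the respondent.
Stage 2 (respondent, any credible evidence, weight is at least 10): (d) net 22−11=11 ≥ 10 — meets.
  Stage 2 carried; the burden shifts to the claimant.
Stage 3 (claimant, any credible evidence, weight is at least 10): (e) net 54−42=12 ≥ 10 — meets.
  Stage 3 carried; the burden shifts to the respondent.
Stage 4 (respondent, any credible evidence, weight is at least 10): (f) net 66−56=10 ≥ 10 — meets; (g) net 43−37=6 < 10 — fails.
  Stage 4 not carried; the respondent fails its burden.
So the claimant prevails.

claimant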